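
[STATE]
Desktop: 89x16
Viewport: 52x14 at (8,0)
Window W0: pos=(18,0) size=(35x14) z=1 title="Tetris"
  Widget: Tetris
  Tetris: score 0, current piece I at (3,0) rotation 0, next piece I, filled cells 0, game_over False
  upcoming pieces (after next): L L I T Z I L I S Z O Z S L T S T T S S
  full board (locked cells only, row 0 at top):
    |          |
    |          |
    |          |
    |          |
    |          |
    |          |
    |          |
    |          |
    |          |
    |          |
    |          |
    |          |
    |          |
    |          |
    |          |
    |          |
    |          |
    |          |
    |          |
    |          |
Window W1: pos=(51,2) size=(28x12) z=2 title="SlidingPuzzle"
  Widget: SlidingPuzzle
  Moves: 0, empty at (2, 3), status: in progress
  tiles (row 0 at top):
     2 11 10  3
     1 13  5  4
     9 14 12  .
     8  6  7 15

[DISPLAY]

          ┏━━━━━━━━━━━━━━━━━━━━━━━━━━━━━━━━━┓       
          ┃ Tetris                          ┃       
          ┠────────────────────────────────┏━━━━━━━━
          ┃          │Next:                ┃ Sliding
          ┃          │████                 ┠────────
          ┃          │                     ┃┌────┬──
          ┃          │                     ┃│  2 │ 1
          ┃          │                     ┃├────┼──
          ┃          │                     ┃│  1 │ 1
          ┃          │Score:               ┃├────┼──
          ┃          │0                    ┃│  9 │ 1
          ┃          │                     ┃├────┼──
          ┃          │                     ┃│  8 │  
          ┗━━━━━━━━━━━━━━━━━━━━━━━━━━━━━━━━┗━━━━━━━━


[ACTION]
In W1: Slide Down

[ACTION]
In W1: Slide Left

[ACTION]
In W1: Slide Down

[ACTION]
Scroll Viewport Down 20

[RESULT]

          ┠────────────────────────────────┏━━━━━━━━
          ┃          │Next:                ┃ Sliding
          ┃          │████                 ┠────────
          ┃          │                     ┃┌────┬──
          ┃          │                     ┃│  2 │ 1
          ┃          │                     ┃├────┼──
          ┃          │                     ┃│  1 │ 1
          ┃          │Score:               ┃├────┼──
          ┃          │0                    ┃│  9 │ 1
          ┃          │                     ┃├────┼──
          ┃          │                     ┃│  8 │  
          ┗━━━━━━━━━━━━━━━━━━━━━━━━━━━━━━━━┗━━━━━━━━
                                                    
                                                    


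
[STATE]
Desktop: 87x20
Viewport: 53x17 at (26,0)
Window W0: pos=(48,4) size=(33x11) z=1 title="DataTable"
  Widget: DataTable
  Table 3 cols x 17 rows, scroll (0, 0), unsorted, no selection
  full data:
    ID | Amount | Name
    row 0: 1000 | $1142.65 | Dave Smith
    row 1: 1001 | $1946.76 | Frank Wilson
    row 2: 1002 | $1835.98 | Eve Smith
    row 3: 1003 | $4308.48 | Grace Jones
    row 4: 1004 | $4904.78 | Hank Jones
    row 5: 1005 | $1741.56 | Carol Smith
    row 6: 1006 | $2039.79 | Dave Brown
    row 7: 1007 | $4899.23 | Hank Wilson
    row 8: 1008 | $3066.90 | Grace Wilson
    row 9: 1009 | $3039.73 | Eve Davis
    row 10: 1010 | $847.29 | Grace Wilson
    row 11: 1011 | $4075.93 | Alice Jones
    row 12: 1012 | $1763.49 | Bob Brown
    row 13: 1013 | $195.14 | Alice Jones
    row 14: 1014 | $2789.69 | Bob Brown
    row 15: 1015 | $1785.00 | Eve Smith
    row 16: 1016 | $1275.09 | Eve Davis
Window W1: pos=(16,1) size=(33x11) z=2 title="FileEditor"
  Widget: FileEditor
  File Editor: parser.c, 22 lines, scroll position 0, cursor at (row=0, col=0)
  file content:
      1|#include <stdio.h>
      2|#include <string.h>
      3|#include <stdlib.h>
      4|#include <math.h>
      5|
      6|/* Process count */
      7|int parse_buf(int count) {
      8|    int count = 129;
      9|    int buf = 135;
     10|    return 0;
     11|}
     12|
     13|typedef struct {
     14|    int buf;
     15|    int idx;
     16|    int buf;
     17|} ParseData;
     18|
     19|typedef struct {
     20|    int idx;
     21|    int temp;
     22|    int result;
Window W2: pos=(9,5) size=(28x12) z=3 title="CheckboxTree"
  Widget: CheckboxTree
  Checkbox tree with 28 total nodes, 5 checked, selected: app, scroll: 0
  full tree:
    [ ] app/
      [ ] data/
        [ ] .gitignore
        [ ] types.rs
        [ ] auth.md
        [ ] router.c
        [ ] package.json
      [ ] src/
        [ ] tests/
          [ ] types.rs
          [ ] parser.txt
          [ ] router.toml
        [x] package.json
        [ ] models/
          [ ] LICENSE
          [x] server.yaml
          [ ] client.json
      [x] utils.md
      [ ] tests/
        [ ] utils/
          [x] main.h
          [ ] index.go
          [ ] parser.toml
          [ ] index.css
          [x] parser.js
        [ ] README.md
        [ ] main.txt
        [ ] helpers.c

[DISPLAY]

                                                     
━━━━━━━━━━━━━━━━━━━━━━┓                              
or                    ┃                              
──────────────────────┨                              
<stdio.h>            ▲┃━━━━━━━━━━━━━━━━━━━━━━━━━━━━━━
━━━━━━━━━━┓          █┃ DataTable                    
          ┃          ░┃──────────────────────────────
──────────┨          ░┃ID  │Amount  │Name            
          ┃          ░┃────┼────────┼────────────    
          ┃          ░┃1000│$1142.65│Dave Smith      
ore       ┃unt) {    ▼┃1001│$1946.76│Frank Wilson    
s         ┃━━━━━━━━━━━┛1002│$1835.98│Eve Smith       
          ┃           ┃1003│$4308.48│Grace Jones     
c         ┃           ┃1004│$4904.78│Hank Jones      
.json     ┃           ┗━━━━━━━━━━━━━━━━━━━━━━━━━━━━━━
          ┃                                          
━━━━━━━━━━┛                                          


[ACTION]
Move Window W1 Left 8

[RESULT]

                                                     
━━━━━━━━━━━━━━┓                                      
              ┃                                      
──────────────┨                                      
>            ▲┃       ┏━━━━━━━━━━━━━━━━━━━━━━━━━━━━━━
━━━━━━━━━━┓  █┃       ┃ DataTable                    
          ┃  ░┃       ┠──────────────────────────────
──────────┨  ░┃       ┃ID  │Amount  │Name            
          ┃  ░┃       ┃────┼────────┼────────────    
          ┃  ░┃       ┃1000│$1142.65│Dave Smith      
ore       ┃  ▼┃       ┃1001│$1946.76│Frank Wilson    
s         ┃━━━┛       ┃1002│$1835.98│Eve Smith       
          ┃           ┃1003│$4308.48│Grace Jones     
c         ┃           ┃1004│$4904.78│Hank Jones      
.json     ┃           ┗━━━━━━━━━━━━━━━━━━━━━━━━━━━━━━
          ┃                                          
━━━━━━━━━━┛                                          


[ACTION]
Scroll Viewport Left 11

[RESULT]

                                                     
━━━━━━━━━━━━━━━━━━━━━━━━━┓                           
ditor                    ┃                           
─────────────────────────┨                           
de <stdio.h>            ▲┃       ┏━━━━━━━━━━━━━━━━━━━
━━━━━━━━━━━━━━━━━━━━━┓  █┃       ┃ DataTable         
kboxTree             ┃  ░┃       ┠───────────────────
─────────────────────┨  ░┃       ┃ID  │Amount  │Name 
app/                 ┃  ░┃       ┃────┼────────┼─────
] data/              ┃  ░┃       ┃1000│$1142.65│Dave 
[ ] .gitignore       ┃  ▼┃       ┃1001│$1946.76│Frank
[ ] types.rs         ┃━━━┛       ┃1002│$1835.98│Eve S
[ ] auth.md          ┃           ┃1003│$4308.48│Grace
[ ] router.c         ┃           ┃1004│$4904.78│Hank 
[ ] package.json     ┃           ┗━━━━━━━━━━━━━━━━━━━
] src/               ┃                               
━━━━━━━━━━━━━━━━━━━━━┛                               


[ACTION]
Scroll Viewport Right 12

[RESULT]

                                                     
━━━━━━━━━━━━━┓                                       
             ┃                                       
─────────────┨                                       
            ▲┃       ┏━━━━━━━━━━━━━━━━━━━━━━━━━━━━━━━
━━━━━━━━━┓  █┃       ┃ DataTable                     
         ┃  ░┃       ┠───────────────────────────────
─────────┨  ░┃       ┃ID  │Amount  │Name             
         ┃  ░┃       ┃────┼────────┼────────────     
         ┃  ░┃       ┃1000│$1142.65│Dave Smith       
re       ┃  ▼┃       ┃1001│$1946.76│Frank Wilson     
         ┃━━━┛       ┃1002│$1835.98│Eve Smith        
         ┃           ┃1003│$4308.48│Grace Jones      
         ┃           ┃1004│$4904.78│Hank Jones       
json     ┃           ┗━━━━━━━━━━━━━━━━━━━━━━━━━━━━━━━
         ┃                                           
━━━━━━━━━┛                                           


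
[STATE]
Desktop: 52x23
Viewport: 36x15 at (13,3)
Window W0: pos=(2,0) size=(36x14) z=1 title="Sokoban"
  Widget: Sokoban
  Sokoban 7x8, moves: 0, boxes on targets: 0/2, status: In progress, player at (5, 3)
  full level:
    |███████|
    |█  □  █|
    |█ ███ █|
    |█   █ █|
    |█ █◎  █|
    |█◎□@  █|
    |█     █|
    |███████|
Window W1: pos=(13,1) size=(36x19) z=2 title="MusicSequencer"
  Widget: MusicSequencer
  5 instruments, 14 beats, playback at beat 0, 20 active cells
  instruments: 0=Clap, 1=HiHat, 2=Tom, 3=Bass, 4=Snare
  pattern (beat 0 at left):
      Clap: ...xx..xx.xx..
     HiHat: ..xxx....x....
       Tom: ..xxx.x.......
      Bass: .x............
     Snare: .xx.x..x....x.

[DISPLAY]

┠──────────────────────────────────┨
┃      ▼1234567890123              ┃
┃  Clap···██··██·██··              ┃
┃ HiHat··███····█····              ┃
┃   Tom··███·█·······              ┃
┃  Bass·█············              ┃
┃ Snare·██·█··█····█·              ┃
┃                                  ┃
┃                                  ┃
┃                                  ┃
┃                                  ┃
┃                                  ┃
┃                                  ┃
┃                                  ┃
┃                                  ┃


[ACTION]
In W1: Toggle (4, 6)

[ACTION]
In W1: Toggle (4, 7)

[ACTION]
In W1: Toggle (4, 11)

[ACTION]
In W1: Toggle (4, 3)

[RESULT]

┠──────────────────────────────────┨
┃      ▼1234567890123              ┃
┃  Clap···██··██·██··              ┃
┃ HiHat··███····█····              ┃
┃   Tom··███·█·······              ┃
┃  Bass·█············              ┃
┃ Snare·████·█····██·              ┃
┃                                  ┃
┃                                  ┃
┃                                  ┃
┃                                  ┃
┃                                  ┃
┃                                  ┃
┃                                  ┃
┃                                  ┃


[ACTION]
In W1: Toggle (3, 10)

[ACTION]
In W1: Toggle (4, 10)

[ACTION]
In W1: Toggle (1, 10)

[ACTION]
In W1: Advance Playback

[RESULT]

┠──────────────────────────────────┨
┃      0▼234567890123              ┃
┃  Clap···██··██·██··              ┃
┃ HiHat··███····██···              ┃
┃   Tom··███·█·······              ┃
┃  Bass·█········█···              ┃
┃ Snare·████·█···███·              ┃
┃                                  ┃
┃                                  ┃
┃                                  ┃
┃                                  ┃
┃                                  ┃
┃                                  ┃
┃                                  ┃
┃                                  ┃


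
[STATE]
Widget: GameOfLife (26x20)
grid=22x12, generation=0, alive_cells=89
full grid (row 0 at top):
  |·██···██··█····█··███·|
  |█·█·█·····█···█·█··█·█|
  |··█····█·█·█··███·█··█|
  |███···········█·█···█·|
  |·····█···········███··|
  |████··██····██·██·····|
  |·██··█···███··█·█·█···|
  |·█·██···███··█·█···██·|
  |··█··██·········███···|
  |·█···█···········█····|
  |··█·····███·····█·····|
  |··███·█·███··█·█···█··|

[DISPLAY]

Gen: 0                    
·██···██··█····█··███·    
█·█·█·····█···█·█··█·█    
··█····█·█·█··███·█··█    
███···········█·█···█·    
·····█···········███··    
████··██····██·██·····    
·██··█···███··█·█·█···    
·█·██···███··█·█···██·    
··█··██·········███···    
·█···█···········█····    
··█·····███·····█·····    
··███·█·███··█·█···█··    
                          
                          
                          
                          
                          
                          
                          


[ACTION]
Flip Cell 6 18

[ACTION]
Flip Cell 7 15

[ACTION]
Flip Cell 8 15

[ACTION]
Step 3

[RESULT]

Gen: 3                    
··█····█···█··███████·    
·█····█······█····██·█    
·█·█···█···█·██···█·██    
·█··█··█··███··██·███·    
·█·██·····██······█·█·    
···█······██········█·    
··██·····███···██···█·    
·██·····█·█·····█·██··    
██······█··█···█████··    
········█··█···██·····    
·██·█████·█···········    
··███·██··············    
                          
                          
                          
                          
                          
                          
                          


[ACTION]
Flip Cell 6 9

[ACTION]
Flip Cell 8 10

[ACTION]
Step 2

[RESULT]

Gen: 5                    
··············████····    
██····██····██···█··██    
··█··███········█·····    
██████····█·██·███████    
···██········██··██·██    
··███·············█···    
··█·············█··██·    
█··█············█··██·    
█·██··██████·······█··    
█····██····█··········    
█···█···██············    
·██·····██············    
                          
                          
                          
                          
                          
                          
                          


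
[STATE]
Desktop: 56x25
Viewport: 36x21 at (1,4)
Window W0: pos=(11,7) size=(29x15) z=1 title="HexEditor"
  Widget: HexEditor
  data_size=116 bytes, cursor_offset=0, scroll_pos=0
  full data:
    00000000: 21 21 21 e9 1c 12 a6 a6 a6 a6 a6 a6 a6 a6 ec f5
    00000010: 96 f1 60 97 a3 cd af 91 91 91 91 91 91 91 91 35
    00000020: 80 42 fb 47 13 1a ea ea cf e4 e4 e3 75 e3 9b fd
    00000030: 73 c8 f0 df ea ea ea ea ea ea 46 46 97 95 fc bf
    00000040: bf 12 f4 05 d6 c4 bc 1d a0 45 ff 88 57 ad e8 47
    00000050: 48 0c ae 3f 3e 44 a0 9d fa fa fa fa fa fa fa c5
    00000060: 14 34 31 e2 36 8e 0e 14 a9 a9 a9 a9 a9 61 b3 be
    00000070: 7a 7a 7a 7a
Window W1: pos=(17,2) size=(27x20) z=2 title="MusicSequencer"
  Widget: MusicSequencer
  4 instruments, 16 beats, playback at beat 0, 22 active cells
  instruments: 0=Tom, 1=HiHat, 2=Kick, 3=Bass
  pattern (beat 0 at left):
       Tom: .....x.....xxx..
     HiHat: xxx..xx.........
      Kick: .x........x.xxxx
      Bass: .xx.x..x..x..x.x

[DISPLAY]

                ┠───────────────────
                ┃      ▼123456789012
                ┃   Tom·····█·····██
          ┏━━━━━┃ HiHat███··██······
          ┃ HexE┃  Kick·█········█·█
          ┠─────┃  Bass·██·█··█··█··
          ┃00000┃                   
          ┃00000┃                   
          ┃00000┃                   
          ┃00000┃                   
          ┃00000┃                   
          ┃00000┃                   
          ┃00000┃                   
          ┃00000┃                   
          ┃     ┃                   
          ┃     ┃                   
          ┃     ┃                   
          ┗━━━━━┗━━━━━━━━━━━━━━━━━━━
                                    
                                    
                                    


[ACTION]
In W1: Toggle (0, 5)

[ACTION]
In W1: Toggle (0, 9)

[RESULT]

                ┠───────────────────
                ┃      ▼123456789012
                ┃   Tom·········█·██
          ┏━━━━━┃ HiHat███··██······
          ┃ HexE┃  Kick·█········█·█
          ┠─────┃  Bass·██·█··█··█··
          ┃00000┃                   
          ┃00000┃                   
          ┃00000┃                   
          ┃00000┃                   
          ┃00000┃                   
          ┃00000┃                   
          ┃00000┃                   
          ┃00000┃                   
          ┃     ┃                   
          ┃     ┃                   
          ┃     ┃                   
          ┗━━━━━┗━━━━━━━━━━━━━━━━━━━
                                    
                                    
                                    


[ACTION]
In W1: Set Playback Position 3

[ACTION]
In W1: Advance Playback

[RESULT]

                ┠───────────────────
                ┃      0123▼56789012
                ┃   Tom·········█·██
          ┏━━━━━┃ HiHat███··██······
          ┃ HexE┃  Kick·█········█·█
          ┠─────┃  Bass·██·█··█··█··
          ┃00000┃                   
          ┃00000┃                   
          ┃00000┃                   
          ┃00000┃                   
          ┃00000┃                   
          ┃00000┃                   
          ┃00000┃                   
          ┃00000┃                   
          ┃     ┃                   
          ┃     ┃                   
          ┃     ┃                   
          ┗━━━━━┗━━━━━━━━━━━━━━━━━━━
                                    
                                    
                                    


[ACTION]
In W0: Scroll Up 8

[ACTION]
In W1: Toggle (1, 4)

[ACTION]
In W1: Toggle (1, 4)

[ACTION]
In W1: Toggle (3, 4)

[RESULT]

                ┠───────────────────
                ┃      0123▼56789012
                ┃   Tom·········█·██
          ┏━━━━━┃ HiHat███··██······
          ┃ HexE┃  Kick·█········█·█
          ┠─────┃  Bass·██····█··█··
          ┃00000┃                   
          ┃00000┃                   
          ┃00000┃                   
          ┃00000┃                   
          ┃00000┃                   
          ┃00000┃                   
          ┃00000┃                   
          ┃00000┃                   
          ┃     ┃                   
          ┃     ┃                   
          ┃     ┃                   
          ┗━━━━━┗━━━━━━━━━━━━━━━━━━━
                                    
                                    
                                    


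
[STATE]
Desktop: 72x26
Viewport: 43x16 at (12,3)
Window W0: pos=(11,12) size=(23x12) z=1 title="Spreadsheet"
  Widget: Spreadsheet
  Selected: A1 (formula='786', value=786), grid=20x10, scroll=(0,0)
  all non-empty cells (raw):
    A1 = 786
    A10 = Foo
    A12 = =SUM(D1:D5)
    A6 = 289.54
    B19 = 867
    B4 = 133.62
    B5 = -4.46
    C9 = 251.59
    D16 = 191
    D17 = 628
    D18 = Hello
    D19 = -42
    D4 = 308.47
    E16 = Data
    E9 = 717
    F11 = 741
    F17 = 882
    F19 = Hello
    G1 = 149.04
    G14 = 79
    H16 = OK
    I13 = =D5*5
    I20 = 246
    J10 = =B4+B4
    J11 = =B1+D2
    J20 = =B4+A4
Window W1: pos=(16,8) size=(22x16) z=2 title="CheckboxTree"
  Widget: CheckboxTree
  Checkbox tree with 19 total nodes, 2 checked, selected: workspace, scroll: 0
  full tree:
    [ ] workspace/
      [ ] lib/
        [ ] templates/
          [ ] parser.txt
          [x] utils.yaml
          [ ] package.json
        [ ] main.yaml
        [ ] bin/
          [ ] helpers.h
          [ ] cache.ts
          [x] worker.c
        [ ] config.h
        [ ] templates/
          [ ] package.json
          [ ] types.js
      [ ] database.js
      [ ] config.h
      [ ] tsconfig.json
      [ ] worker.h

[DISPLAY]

                                           
                                           
                                           
                                           
                                           
    ┏━━━━━━━━━━━━━━━━━━━━┓                 
    ┃ CheckboxTree       ┃                 
    ┠────────────────────┨                 
    ┃>[-] workspace/     ┃                 
━━━━┃   [-] lib/         ┃                 
 Spr┃     [-] templates/ ┃                 
────┃       [ ] parser.tx┃                 
A1: ┃       [x] utils.yam┃                 
    ┃       [ ] package.j┃                 
----┃     [ ] main.yaml  ┃                 
  1 ┃     [-] bin/       ┃                 


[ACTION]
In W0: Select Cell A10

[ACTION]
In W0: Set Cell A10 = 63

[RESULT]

                                           
                                           
                                           
                                           
                                           
    ┏━━━━━━━━━━━━━━━━━━━━┓                 
    ┃ CheckboxTree       ┃                 
    ┠────────────────────┨                 
    ┃>[-] workspace/     ┃                 
━━━━┃   [-] lib/         ┃                 
 Spr┃     [-] templates/ ┃                 
────┃       [ ] parser.tx┃                 
A10:┃       [x] utils.yam┃                 
    ┃       [ ] package.j┃                 
----┃     [ ] main.yaml  ┃                 
  1 ┃     [-] bin/       ┃                 


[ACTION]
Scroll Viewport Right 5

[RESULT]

                                           
                                           
                                           
                                           
                                           
━━━━━━━━━━━━━━━━━━━━┓                      
 CheckboxTree       ┃                      
────────────────────┨                      
>[-] workspace/     ┃                      
   [-] lib/         ┃                      
     [-] templates/ ┃                      
       [ ] parser.tx┃                      
       [x] utils.yam┃                      
       [ ] package.j┃                      
     [ ] main.yaml  ┃                      
     [-] bin/       ┃                      


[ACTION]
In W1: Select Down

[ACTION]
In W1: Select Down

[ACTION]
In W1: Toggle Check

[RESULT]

                                           
                                           
                                           
                                           
                                           
━━━━━━━━━━━━━━━━━━━━┓                      
 CheckboxTree       ┃                      
────────────────────┨                      
 [-] workspace/     ┃                      
   [-] lib/         ┃                      
>    [x] templates/ ┃                      
       [x] parser.tx┃                      
       [x] utils.yam┃                      
       [x] package.j┃                      
     [ ] main.yaml  ┃                      
     [-] bin/       ┃                      


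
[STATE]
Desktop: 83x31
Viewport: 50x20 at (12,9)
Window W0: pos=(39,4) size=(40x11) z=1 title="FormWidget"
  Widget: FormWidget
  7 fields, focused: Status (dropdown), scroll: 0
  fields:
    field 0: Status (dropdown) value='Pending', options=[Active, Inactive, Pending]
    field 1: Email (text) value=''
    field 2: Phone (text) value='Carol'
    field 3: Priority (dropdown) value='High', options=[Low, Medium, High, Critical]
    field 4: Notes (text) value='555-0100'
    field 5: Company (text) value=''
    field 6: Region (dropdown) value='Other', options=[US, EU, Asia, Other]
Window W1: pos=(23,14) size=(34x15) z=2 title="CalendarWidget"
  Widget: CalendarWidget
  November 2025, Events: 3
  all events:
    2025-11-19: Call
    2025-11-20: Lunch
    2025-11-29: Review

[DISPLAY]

                           ┃  Phone:      [Carol  
                           ┃  Priority:   [High   
                           ┃  Notes:      [555-010
                           ┃  Company:    [       
                           ┃  Region:     [Other  
           ┏━━━━━━━━━━━━━━━━━━━━━━━━━━━━━━━━┓━━━━━
           ┃ CalendarWidget                 ┃     
           ┠────────────────────────────────┨     
           ┃         November 2025          ┃     
           ┃Mo Tu We Th Fr Sa Su            ┃     
           ┃                1  2            ┃     
           ┃ 3  4  5  6  7  8  9            ┃     
           ┃10 11 12 13 14 15 16            ┃     
           ┃17 18 19* 20* 21 22 23          ┃     
           ┃24 25 26 27 28 29* 30           ┃     
           ┃                                ┃     
           ┃                                ┃     
           ┃                                ┃     
           ┃                                ┃     
           ┗━━━━━━━━━━━━━━━━━━━━━━━━━━━━━━━━┛     


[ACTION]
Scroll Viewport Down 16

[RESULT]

                           ┃  Notes:      [555-010
                           ┃  Company:    [       
                           ┃  Region:     [Other  
           ┏━━━━━━━━━━━━━━━━━━━━━━━━━━━━━━━━┓━━━━━
           ┃ CalendarWidget                 ┃     
           ┠────────────────────────────────┨     
           ┃         November 2025          ┃     
           ┃Mo Tu We Th Fr Sa Su            ┃     
           ┃                1  2            ┃     
           ┃ 3  4  5  6  7  8  9            ┃     
           ┃10 11 12 13 14 15 16            ┃     
           ┃17 18 19* 20* 21 22 23          ┃     
           ┃24 25 26 27 28 29* 30           ┃     
           ┃                                ┃     
           ┃                                ┃     
           ┃                                ┃     
           ┃                                ┃     
           ┗━━━━━━━━━━━━━━━━━━━━━━━━━━━━━━━━┛     
                                                  
                                                  


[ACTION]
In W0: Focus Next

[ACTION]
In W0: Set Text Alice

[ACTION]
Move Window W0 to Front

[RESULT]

                           ┃  Notes:      [555-010
                           ┃  Company:    [       
                           ┃  Region:     [Other  
           ┏━━━━━━━━━━━━━━━┗━━━━━━━━━━━━━━━━━━━━━━
           ┃ CalendarWidget                 ┃     
           ┠────────────────────────────────┨     
           ┃         November 2025          ┃     
           ┃Mo Tu We Th Fr Sa Su            ┃     
           ┃                1  2            ┃     
           ┃ 3  4  5  6  7  8  9            ┃     
           ┃10 11 12 13 14 15 16            ┃     
           ┃17 18 19* 20* 21 22 23          ┃     
           ┃24 25 26 27 28 29* 30           ┃     
           ┃                                ┃     
           ┃                                ┃     
           ┃                                ┃     
           ┃                                ┃     
           ┗━━━━━━━━━━━━━━━━━━━━━━━━━━━━━━━━┛     
                                                  
                                                  


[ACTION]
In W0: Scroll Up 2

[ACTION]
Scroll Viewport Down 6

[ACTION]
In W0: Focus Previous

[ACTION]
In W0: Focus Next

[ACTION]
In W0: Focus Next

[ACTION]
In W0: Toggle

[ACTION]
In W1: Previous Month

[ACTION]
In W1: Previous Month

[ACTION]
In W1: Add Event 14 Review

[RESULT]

                           ┃  Notes:      [555-010
                           ┃  Company:    [       
                           ┃  Region:     [Other  
           ┏━━━━━━━━━━━━━━━┗━━━━━━━━━━━━━━━━━━━━━━
           ┃ CalendarWidget                 ┃     
           ┠────────────────────────────────┨     
           ┃         September 2025         ┃     
           ┃Mo Tu We Th Fr Sa Su            ┃     
           ┃ 1  2  3  4  5  6  7            ┃     
           ┃ 8  9 10 11 12 13 14*           ┃     
           ┃15 16 17 18 19 20 21            ┃     
           ┃22 23 24 25 26 27 28            ┃     
           ┃29 30                           ┃     
           ┃                                ┃     
           ┃                                ┃     
           ┃                                ┃     
           ┃                                ┃     
           ┗━━━━━━━━━━━━━━━━━━━━━━━━━━━━━━━━┛     
                                                  
                                                  


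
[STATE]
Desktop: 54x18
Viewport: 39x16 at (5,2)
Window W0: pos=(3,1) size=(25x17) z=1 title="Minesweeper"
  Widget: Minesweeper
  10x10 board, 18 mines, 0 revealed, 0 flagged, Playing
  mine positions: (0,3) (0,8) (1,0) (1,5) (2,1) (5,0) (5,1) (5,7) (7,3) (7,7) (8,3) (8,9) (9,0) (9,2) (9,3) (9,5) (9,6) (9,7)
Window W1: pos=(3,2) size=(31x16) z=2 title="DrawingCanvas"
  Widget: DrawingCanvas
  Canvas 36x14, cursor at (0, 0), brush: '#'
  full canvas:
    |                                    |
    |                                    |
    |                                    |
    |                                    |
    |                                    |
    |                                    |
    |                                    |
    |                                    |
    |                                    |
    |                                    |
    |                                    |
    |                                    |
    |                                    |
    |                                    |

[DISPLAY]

━━━━━━━━━━━━━━━━━━━━━━━━━━━━┓          
DrawingCanvas               ┃          
────────────────────────────┨          
                            ┃          
                            ┃          
                            ┃          
                            ┃          
                            ┃          
                            ┃          
                            ┃          
                            ┃          
                            ┃          
                            ┃          
                            ┃          
                            ┃          
━━━━━━━━━━━━━━━━━━━━━━━━━━━━┛          


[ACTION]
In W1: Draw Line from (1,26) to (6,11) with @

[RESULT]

━━━━━━━━━━━━━━━━━━━━━━━━━━━━┓          
DrawingCanvas               ┃          
────────────────────────────┨          
                            ┃          
                        @@  ┃          
                     @@@    ┃          
                  @@@       ┃          
               @@@          ┃          
            @@@             ┃          
          @@                ┃          
                            ┃          
                            ┃          
                            ┃          
                            ┃          
                            ┃          
━━━━━━━━━━━━━━━━━━━━━━━━━━━━┛          


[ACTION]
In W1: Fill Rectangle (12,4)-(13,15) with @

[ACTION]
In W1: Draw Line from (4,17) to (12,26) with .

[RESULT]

━━━━━━━━━━━━━━━━━━━━━━━━━━━━┓          
DrawingCanvas               ┃          
────────────────────────────┨          
                            ┃          
                        @@  ┃          
                     @@@    ┃          
                  @@@       ┃          
               @.@          ┃          
            @@@  .          ┃          
          @@      .         ┃          
                   .        ┃          
                    ..      ┃          
                      .     ┃          
                       .    ┃          
                        .   ┃          
━━━━━━━━━━━━━━━━━━━━━━━━━━━━┛          


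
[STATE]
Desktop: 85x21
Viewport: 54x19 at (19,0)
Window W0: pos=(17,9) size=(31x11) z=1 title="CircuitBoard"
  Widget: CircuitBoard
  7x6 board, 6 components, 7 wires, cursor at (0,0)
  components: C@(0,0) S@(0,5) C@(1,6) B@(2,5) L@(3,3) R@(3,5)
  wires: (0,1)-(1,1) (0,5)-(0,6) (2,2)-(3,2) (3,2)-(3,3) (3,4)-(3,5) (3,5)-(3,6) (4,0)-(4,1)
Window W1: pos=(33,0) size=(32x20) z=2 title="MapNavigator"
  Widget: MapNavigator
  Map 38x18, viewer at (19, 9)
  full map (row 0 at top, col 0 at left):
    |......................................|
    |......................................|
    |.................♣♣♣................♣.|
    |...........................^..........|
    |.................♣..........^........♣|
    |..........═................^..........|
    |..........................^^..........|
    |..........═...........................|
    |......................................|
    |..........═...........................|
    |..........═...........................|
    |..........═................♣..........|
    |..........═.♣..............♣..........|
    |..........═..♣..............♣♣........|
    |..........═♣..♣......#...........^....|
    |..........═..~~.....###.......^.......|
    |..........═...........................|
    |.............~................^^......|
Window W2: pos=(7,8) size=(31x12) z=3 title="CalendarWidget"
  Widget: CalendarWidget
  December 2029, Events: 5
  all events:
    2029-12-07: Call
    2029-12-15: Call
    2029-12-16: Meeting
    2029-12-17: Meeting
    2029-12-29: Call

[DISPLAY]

              ┏━━━━━━━━━━━━━━━━━━━━━━━━━━━━━━┓        
              ┃ MapNavigator                 ┃        
              ┠──────────────────────────────┨        
              ┃..............................┃        
              ┃.............♣♣♣..............┃        
              ┃.......................^......┃        
              ┃.............♣..........^.....┃        
              ┃......═................^......┃        
━━━━━━━━━━━━━━━━━━┓..................^^......┃        
dget              ┃..═.......................┃        
──────────────────┨..........................┃        
ember 2029        ┃..═........@..............┃        
 Fr Sa Su         ┃..═.......................┃        
     1  2         ┃..═................♣......┃        
  7*  8  9        ┃..═.♣..............♣......┃        
 14 15* 16*       ┃..═..♣..............♣♣....┃        
0 21 22 23        ┃..═♣..♣......#...........^┃        
 28 29* 30        ┃..═..~~.....###.......^...┃        
                  ┃..═.......................┃        


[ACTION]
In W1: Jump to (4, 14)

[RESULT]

              ┏━━━━━━━━━━━━━━━━━━━━━━━━━━━━━━┓        
              ┃ MapNavigator                 ┃        
              ┠──────────────────────────────┨        
              ┃           ...................┃        
              ┃           ..........═........┃        
              ┃           ...................┃        
              ┃           ..........═........┃        
              ┃           ..........═........┃        
━━━━━━━━━━━━━━━━━━┓       ..........═........┃        
dget              ┃       ..........═.♣......┃        
──────────────────┨       ..........═..♣.....┃        
ember 2029        ┃       ....@.....═♣..♣....┃        
 Fr Sa Su         ┃       ..........═..~~....┃        
     1  2         ┃       ..........═........┃        
  7*  8  9        ┃       .............~.....┃        
 14 15* 16*       ┃                          ┃        
0 21 22 23        ┃                          ┃        
 28 29* 30        ┃                          ┃        
                  ┃                          ┃        


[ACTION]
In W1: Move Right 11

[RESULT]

              ┏━━━━━━━━━━━━━━━━━━━━━━━━━━━━━━┓        
              ┃ MapNavigator                 ┃        
              ┠──────────────────────────────┨        
              ┃..........................^^..┃        
              ┃..........═...................┃        
              ┃..............................┃        
              ┃..........═...................┃        
              ┃..........═...................┃        
━━━━━━━━━━━━━━━━━━┓......═................♣..┃        
dget              ┃......═.♣..............♣..┃        
──────────────────┨......═..♣..............♣♣┃        
ember 2029        ┃......═♣..♣@.....#........┃        
 Fr Sa Su         ┃......═..~~.....###.......┃        
     1  2         ┃......═...................┃        
  7*  8  9        ┃.........~................┃        
 14 15* 16*       ┃                          ┃        
0 21 22 23        ┃                          ┃        
 28 29* 30        ┃                          ┃        
                  ┃                          ┃        
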